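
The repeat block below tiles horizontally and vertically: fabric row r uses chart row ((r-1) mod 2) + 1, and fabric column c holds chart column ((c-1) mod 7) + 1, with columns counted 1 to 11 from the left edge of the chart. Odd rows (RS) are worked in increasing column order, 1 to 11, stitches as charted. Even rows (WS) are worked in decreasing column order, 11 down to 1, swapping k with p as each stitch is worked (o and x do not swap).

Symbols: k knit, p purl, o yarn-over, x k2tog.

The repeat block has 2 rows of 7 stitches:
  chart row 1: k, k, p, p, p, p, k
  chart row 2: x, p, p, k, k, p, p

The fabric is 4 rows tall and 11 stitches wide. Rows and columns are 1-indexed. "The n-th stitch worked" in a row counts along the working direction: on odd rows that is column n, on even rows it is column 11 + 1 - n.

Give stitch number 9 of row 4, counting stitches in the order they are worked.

Row 4: (4-1) mod 2 = 1, so use chart row 2. Even row -> WS.
Chart row 2 tiled across columns 1-11: x p p k k p p x p p k
WS row: flip the tiled sequence (start at column 11) and apply k<->p; o and x stay.
Row 4 as worked: p k k x k k p p k k x
Counting 9 along the worked row gives k.

== STITCH ==
k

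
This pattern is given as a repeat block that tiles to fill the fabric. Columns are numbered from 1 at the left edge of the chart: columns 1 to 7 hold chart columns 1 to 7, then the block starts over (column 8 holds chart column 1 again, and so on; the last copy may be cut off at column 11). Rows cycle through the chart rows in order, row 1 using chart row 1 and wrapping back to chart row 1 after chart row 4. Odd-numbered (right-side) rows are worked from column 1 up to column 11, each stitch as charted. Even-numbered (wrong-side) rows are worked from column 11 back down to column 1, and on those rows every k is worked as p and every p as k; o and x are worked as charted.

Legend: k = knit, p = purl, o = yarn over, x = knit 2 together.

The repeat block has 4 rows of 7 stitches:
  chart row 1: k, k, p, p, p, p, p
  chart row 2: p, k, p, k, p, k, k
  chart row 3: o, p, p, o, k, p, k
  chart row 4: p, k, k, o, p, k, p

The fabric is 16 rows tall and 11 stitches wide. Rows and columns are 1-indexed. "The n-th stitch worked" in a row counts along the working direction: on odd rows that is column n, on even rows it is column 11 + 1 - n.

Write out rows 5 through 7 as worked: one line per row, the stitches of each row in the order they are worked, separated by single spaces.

Row 5: chart row 1, RS - tile across columns 1-11 and work as-is.
Row 6: chart row 2, WS - tiled (columns 1-11): p k p k p k k p k p k; work from column 11 back to 1 with k<->p swapped.
Row 7: chart row 3, RS - tile across columns 1-11 and work as-is.

Rows as worked:
k k p p p p p k k p p
p k p k p p k p k p k
o p p o k p k o p p o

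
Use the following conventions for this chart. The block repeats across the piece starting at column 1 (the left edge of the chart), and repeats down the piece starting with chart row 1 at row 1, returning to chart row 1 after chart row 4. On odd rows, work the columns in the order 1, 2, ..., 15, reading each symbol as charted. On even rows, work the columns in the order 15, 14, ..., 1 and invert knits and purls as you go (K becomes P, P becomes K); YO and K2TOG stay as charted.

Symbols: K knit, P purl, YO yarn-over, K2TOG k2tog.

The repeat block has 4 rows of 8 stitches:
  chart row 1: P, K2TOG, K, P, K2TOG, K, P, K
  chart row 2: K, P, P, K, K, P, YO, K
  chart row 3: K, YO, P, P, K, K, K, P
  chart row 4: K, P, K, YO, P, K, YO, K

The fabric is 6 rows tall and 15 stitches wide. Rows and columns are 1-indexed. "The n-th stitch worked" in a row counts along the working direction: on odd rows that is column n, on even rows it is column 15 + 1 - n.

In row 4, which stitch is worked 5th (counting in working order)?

For row 4: chart row = ((4-1) mod 4) + 1 = 4; this is a WS (even) row.
Chart row 4 tiled across columns 1-15: K P K YO P K YO K K P K YO P K YO
Wrong side: read the tiled row from column 15 down to 1 and exchange K with P (leave YO, K2TOG).
Row 4 as worked: YO P K YO P K P P YO P K YO P K P
The 5th stitch worked is P.

== STITCH ==
P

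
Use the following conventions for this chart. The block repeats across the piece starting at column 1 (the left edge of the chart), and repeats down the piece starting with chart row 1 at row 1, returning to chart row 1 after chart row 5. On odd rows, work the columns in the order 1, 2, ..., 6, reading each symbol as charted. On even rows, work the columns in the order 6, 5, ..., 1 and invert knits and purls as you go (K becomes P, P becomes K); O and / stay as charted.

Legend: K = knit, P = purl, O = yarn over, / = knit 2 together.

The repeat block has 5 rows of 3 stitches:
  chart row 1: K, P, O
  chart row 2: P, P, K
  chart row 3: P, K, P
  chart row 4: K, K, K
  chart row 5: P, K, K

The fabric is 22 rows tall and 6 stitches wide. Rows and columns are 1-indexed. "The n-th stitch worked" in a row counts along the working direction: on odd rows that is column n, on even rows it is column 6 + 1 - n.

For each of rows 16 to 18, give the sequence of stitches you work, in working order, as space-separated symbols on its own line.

Row 16: chart row 1, WS - tiled (columns 1-6): K P O K P O; work from column 6 back to 1 with K<->P swapped.
Row 17: chart row 2, RS - tile across columns 1-6 and work as-is.
Row 18: chart row 3, WS - tiled (columns 1-6): P K P P K P; work from column 6 back to 1 with K<->P swapped.

== ROWS AS WORKED ==
O K P O K P
P P K P P K
K P K K P K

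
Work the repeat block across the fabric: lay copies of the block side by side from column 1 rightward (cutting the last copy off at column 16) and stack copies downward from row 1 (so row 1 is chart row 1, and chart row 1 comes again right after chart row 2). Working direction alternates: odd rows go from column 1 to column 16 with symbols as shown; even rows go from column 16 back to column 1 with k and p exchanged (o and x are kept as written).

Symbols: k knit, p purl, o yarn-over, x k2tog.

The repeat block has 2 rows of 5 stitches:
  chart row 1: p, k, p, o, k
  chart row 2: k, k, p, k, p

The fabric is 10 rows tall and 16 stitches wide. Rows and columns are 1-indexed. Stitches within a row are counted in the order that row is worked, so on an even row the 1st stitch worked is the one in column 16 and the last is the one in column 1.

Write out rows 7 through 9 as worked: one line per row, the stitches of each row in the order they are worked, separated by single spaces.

Rows as worked:
p k p o k p k p o k p k p o k p
p k p k p p k p k p p k p k p p
p k p o k p k p o k p k p o k p

Derivation:
Row 7: chart row 1, RS - tile across columns 1-16 and work as-is.
Row 8: chart row 2, WS - tiled (columns 1-16): k k p k p k k p k p k k p k p k; work from column 16 back to 1 with k<->p swapped.
Row 9: chart row 1, RS - tile across columns 1-16 and work as-is.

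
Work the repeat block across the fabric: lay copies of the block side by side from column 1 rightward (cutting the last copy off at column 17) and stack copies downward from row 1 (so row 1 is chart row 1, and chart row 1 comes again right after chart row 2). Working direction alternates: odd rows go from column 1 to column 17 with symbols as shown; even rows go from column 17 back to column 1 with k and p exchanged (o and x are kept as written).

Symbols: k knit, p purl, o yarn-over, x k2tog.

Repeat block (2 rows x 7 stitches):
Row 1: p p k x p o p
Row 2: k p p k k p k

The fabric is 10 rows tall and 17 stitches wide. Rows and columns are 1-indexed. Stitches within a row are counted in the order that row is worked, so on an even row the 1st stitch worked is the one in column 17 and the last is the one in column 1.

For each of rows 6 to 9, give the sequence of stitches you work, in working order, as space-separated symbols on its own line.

Result:
k k p p k p p k k p p k p p k k p
p p k x p o p p p k x p o p p p k
k k p p k p p k k p p k p p k k p
p p k x p o p p p k x p o p p p k

Derivation:
Row 6: chart row 2, WS - tiled (columns 1-17): k p p k k p k k p p k k p k k p p; work from column 17 back to 1 with k<->p swapped.
Row 7: chart row 1, RS - tile across columns 1-17 and work as-is.
Row 8: chart row 2, WS - tiled (columns 1-17): k p p k k p k k p p k k p k k p p; work from column 17 back to 1 with k<->p swapped.
Row 9: chart row 1, RS - tile across columns 1-17 and work as-is.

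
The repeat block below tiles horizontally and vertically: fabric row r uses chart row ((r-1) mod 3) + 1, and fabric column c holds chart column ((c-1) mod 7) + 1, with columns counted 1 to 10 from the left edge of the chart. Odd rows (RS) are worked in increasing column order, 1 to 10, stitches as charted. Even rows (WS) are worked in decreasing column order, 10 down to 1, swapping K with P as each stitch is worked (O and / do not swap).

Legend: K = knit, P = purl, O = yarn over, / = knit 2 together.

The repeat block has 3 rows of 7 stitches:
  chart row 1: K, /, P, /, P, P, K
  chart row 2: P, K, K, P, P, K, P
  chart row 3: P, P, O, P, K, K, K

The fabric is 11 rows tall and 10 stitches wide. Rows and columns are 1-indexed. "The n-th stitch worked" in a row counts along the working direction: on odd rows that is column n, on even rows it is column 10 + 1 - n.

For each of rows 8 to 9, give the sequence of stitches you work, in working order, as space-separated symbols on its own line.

Rows as worked:
P P K K P K K P P K
P P O P K K K P P O

Derivation:
Row 8: chart row 2, WS - tiled (columns 1-10): P K K P P K P P K K; work from column 10 back to 1 with K<->P swapped.
Row 9: chart row 3, RS - tile across columns 1-10 and work as-is.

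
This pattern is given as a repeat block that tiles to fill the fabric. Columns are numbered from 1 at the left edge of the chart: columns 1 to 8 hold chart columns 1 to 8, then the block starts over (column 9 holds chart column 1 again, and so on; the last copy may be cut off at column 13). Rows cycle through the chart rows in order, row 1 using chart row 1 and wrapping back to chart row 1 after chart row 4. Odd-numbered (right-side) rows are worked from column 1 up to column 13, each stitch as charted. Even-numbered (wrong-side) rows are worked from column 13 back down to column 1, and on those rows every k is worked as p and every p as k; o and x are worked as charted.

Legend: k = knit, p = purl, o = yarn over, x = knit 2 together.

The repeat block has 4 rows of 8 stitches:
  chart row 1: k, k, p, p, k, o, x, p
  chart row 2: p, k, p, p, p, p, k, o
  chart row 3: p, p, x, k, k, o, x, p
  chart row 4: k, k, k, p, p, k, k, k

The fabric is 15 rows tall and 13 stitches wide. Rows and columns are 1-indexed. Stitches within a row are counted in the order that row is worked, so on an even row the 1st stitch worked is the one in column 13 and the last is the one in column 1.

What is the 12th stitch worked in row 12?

Row 12 uses chart row ((12-1) mod 4)+1 = 4. Row 12 is even, so WS.
Chart row 4 tiled across columns 1-13: k k k p p k k k k k k p p
WS row: flip the tiled sequence (start at column 13) and apply k<->p; o and x stay.
Row 12 as worked: k k p p p p p p k k p p p
Counting 12 along the worked row gives p.

== STITCH ==
p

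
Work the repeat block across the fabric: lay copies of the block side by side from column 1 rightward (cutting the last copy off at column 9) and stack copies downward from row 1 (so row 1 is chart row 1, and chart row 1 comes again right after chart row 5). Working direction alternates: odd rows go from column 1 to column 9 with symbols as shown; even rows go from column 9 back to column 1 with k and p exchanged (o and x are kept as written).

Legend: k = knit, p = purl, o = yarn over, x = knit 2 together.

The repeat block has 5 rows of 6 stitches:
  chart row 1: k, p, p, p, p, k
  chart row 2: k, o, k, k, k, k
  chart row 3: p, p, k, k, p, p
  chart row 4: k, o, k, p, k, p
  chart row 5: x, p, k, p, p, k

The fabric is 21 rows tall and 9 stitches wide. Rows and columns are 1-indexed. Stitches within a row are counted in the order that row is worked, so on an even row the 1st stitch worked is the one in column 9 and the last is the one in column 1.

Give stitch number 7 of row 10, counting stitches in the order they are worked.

Row 10 uses chart row ((10-1) mod 5)+1 = 5. Row 10 is even, so WS.
Chart row 5 tiled across columns 1-9: x p k p p k x p k
Wrong side: read the tiled row from column 9 down to 1 and exchange k with p (leave o, x).
Row 10 as worked: p k x p k k p k x
Stitch 7 in working order -> p

Stitch:
p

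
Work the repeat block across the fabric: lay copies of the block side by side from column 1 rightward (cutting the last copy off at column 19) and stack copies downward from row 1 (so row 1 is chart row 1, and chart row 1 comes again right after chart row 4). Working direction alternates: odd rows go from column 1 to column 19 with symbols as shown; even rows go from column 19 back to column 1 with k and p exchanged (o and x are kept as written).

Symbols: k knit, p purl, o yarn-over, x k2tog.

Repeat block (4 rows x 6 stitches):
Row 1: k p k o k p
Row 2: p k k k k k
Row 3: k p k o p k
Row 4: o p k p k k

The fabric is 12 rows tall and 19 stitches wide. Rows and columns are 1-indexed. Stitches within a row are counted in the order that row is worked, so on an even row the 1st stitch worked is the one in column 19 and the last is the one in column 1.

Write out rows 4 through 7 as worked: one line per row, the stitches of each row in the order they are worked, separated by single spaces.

Row 4: chart row 4, WS - tiled (columns 1-19): o p k p k k o p k p k k o p k p k k o; work from column 19 back to 1 with k<->p swapped.
Row 5: chart row 1, RS - tile across columns 1-19 and work as-is.
Row 6: chart row 2, WS - tiled (columns 1-19): p k k k k k p k k k k k p k k k k k p; work from column 19 back to 1 with k<->p swapped.
Row 7: chart row 3, RS - tile across columns 1-19 and work as-is.

Rows as worked:
o p p k p k o p p k p k o p p k p k o
k p k o k p k p k o k p k p k o k p k
k p p p p p k p p p p p k p p p p p k
k p k o p k k p k o p k k p k o p k k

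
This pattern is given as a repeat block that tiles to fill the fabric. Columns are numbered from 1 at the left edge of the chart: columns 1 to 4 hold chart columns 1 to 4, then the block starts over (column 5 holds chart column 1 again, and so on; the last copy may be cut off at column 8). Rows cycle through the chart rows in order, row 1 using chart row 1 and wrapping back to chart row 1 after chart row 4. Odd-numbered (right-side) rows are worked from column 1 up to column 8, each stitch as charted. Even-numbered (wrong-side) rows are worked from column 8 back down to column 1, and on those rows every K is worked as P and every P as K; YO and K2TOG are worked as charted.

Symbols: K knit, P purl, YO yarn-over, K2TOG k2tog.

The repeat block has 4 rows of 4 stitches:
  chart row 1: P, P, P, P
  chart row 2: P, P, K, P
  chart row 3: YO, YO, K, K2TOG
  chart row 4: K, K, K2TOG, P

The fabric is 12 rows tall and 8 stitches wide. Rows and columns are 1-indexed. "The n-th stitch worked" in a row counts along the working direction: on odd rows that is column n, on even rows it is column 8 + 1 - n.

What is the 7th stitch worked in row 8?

Row 8 uses chart row ((8-1) mod 4)+1 = 4. Row 8 is even, so WS.
Chart row 4 tiled across columns 1-8: K K K2TOG P K K K2TOG P
WS: work from column 8 back to column 1 (reverse the tiled row), swapping K<->P (YO and K2TOG unchanged).
Row 8 as worked: K K2TOG P P K K2TOG P P
The 7th stitch worked is P.

Result:
P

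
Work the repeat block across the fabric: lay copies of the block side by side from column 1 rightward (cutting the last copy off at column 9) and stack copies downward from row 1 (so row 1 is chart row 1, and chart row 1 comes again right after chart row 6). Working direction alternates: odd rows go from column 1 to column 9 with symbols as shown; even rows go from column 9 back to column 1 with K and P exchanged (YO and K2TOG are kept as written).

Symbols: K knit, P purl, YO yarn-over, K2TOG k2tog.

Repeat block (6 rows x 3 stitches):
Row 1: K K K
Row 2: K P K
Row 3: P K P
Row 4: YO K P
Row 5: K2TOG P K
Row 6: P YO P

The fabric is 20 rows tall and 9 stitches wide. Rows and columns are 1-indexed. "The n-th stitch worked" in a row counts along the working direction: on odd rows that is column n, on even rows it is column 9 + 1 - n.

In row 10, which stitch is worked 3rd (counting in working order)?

For row 10: chart row = ((10-1) mod 6) + 1 = 4; this is a WS (even) row.
Chart row 4 tiled across columns 1-9: YO K P YO K P YO K P
WS row: flip the tiled sequence (start at column 9) and apply K<->P; YO and K2TOG stay.
Row 10 as worked: K P YO K P YO K P YO
Counting 3 along the worked row gives YO.

Result:
YO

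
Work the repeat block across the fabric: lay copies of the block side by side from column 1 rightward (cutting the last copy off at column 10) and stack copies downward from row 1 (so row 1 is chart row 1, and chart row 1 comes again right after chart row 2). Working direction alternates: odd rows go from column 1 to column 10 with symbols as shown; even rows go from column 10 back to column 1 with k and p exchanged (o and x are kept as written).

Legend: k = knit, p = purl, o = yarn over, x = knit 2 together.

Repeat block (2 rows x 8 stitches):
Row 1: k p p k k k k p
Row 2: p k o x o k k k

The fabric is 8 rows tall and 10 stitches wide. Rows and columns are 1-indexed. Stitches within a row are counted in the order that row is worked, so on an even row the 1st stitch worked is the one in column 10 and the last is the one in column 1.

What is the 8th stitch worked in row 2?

Row 2 uses chart row ((2-1) mod 2)+1 = 2. Row 2 is even, so WS.
Chart row 2 tiled across columns 1-10: p k o x o k k k p k
WS row: flip the tiled sequence (start at column 10) and apply k<->p; o and x stay.
Row 2 as worked: p k p p p o x o p k
Counting 8 along the worked row gives o.

== STITCH ==
o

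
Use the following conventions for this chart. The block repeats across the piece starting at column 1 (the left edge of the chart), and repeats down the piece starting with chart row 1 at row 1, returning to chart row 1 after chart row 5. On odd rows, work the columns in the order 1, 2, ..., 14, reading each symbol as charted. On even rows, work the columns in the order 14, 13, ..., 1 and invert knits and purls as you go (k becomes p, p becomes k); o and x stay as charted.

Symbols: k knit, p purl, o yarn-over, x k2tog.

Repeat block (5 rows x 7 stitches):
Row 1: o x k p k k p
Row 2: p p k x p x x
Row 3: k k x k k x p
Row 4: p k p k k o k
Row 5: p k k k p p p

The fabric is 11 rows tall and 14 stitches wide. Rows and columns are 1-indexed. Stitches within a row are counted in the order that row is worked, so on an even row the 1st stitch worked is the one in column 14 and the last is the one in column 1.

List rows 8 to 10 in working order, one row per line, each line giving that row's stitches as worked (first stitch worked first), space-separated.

Rows as worked:
k x p p x p p k x p p x p p
p k p k k o k p k p k k o k
k k k p p p k k k k p p p k

Derivation:
Row 8: chart row 3, WS - tiled (columns 1-14): k k x k k x p k k x k k x p; work from column 14 back to 1 with k<->p swapped.
Row 9: chart row 4, RS - tile across columns 1-14 and work as-is.
Row 10: chart row 5, WS - tiled (columns 1-14): p k k k p p p p k k k p p p; work from column 14 back to 1 with k<->p swapped.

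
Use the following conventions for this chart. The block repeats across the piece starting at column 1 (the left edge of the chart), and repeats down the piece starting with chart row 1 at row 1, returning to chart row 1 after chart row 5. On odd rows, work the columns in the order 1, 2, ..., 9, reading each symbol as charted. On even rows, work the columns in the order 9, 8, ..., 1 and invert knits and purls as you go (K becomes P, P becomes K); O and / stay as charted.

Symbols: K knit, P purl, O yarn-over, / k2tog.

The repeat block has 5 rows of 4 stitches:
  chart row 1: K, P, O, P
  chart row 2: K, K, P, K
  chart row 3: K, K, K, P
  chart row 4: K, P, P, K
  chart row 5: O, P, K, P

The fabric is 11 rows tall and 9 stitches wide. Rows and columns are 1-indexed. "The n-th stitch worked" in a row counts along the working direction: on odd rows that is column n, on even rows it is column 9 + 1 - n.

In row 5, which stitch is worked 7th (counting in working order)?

Stitch:
K

Derivation:
For row 5: chart row = ((5-1) mod 5) + 1 = 5; this is a RS (odd) row.
Chart row 5 tiled across columns 1-9: O P K P O P K P O
RS: work column 1 to column 9, symbols as charted — the tiled row is the row as worked.
The 7th stitch worked is K.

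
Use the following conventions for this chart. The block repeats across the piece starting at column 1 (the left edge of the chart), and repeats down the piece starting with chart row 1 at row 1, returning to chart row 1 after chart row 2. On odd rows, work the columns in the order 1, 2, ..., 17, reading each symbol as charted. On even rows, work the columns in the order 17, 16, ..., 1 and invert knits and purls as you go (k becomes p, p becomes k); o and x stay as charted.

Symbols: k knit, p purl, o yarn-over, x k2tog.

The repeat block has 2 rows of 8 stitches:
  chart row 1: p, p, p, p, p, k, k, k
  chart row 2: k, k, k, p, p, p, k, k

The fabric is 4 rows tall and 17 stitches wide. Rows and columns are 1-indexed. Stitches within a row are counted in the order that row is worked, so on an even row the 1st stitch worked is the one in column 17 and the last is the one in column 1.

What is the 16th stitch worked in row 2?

Stitch:
p

Derivation:
For row 2: chart row = ((2-1) mod 2) + 1 = 2; this is a WS (even) row.
Chart row 2 tiled across columns 1-17: k k k p p p k k k k k p p p k k k
Wrong side: read the tiled row from column 17 down to 1 and exchange k with p (leave o, x).
Row 2 as worked: p p p k k k p p p p p k k k p p p
The 16th stitch worked is p.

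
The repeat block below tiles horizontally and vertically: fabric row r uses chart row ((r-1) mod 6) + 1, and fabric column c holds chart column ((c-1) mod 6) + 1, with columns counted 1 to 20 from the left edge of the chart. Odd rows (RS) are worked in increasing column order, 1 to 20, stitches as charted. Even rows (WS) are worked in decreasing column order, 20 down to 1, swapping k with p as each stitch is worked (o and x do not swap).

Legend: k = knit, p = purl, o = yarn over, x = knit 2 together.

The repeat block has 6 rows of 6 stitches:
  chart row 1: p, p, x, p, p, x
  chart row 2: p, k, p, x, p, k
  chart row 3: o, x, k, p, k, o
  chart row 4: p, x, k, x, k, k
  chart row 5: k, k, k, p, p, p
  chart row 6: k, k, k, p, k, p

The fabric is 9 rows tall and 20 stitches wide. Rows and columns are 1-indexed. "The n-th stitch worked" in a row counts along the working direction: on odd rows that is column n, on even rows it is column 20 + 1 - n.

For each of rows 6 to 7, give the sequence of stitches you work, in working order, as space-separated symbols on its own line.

== ROWS AS WORKED ==
p p k p k p p p k p k p p p k p k p p p
p p x p p x p p x p p x p p x p p x p p

Derivation:
Row 6: chart row 6, WS - tiled (columns 1-20): k k k p k p k k k p k p k k k p k p k k; work from column 20 back to 1 with k<->p swapped.
Row 7: chart row 1, RS - tile across columns 1-20 and work as-is.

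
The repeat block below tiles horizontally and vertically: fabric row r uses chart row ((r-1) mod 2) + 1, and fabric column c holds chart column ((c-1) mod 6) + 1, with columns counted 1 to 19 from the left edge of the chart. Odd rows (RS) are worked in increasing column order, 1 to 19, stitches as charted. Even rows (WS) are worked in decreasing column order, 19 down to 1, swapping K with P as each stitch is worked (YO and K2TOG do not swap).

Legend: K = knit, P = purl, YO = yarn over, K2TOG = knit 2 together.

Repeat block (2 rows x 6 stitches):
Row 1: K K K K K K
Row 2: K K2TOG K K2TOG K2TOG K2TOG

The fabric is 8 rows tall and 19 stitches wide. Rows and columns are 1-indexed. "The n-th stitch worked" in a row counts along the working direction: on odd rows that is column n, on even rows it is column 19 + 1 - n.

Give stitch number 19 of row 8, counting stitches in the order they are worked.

Row 8: (8-1) mod 2 = 1, so use chart row 2. Even row -> WS.
Chart row 2 tiled across columns 1-19: K K2TOG K K2TOG K2TOG K2TOG K K2TOG K K2TOG K2TOG K2TOG K K2TOG K K2TOG K2TOG K2TOG K
Wrong side: read the tiled row from column 19 down to 1 and exchange K with P (leave YO, K2TOG).
Row 8 as worked: P K2TOG K2TOG K2TOG P K2TOG P K2TOG K2TOG K2TOG P K2TOG P K2TOG K2TOG K2TOG P K2TOG P
Stitch 19 in working order -> P

Result:
P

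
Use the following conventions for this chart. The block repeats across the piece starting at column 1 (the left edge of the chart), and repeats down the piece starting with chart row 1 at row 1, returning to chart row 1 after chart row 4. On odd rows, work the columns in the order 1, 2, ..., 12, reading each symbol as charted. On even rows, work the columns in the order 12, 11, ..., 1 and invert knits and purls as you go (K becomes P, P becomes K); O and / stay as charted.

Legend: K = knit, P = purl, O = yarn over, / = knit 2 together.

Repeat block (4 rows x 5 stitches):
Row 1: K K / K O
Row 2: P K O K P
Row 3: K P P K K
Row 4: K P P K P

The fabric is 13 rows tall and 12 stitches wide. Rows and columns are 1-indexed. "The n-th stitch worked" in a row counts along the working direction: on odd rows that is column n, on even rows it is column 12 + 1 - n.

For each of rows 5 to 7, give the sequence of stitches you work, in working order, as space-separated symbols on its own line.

Row 5: chart row 1, RS - tile across columns 1-12 and work as-is.
Row 6: chart row 2, WS - tiled (columns 1-12): P K O K P P K O K P P K; work from column 12 back to 1 with K<->P swapped.
Row 7: chart row 3, RS - tile across columns 1-12 and work as-is.

== ROWS AS WORKED ==
K K / K O K K / K O K K
P K K P O P K K P O P K
K P P K K K P P K K K P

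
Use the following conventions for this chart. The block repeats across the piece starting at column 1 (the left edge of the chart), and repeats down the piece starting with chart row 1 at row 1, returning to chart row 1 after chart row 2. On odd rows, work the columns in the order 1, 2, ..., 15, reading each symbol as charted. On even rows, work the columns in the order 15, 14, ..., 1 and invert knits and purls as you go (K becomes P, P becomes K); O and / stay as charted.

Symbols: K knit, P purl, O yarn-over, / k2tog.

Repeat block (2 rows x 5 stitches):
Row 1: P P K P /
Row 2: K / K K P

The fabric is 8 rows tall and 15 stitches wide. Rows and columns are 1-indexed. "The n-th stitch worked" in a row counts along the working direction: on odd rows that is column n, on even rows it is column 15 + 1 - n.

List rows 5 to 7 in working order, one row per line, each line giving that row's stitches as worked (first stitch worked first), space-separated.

Row 5: chart row 1, RS - tile across columns 1-15 and work as-is.
Row 6: chart row 2, WS - tiled (columns 1-15): K / K K P K / K K P K / K K P; work from column 15 back to 1 with K<->P swapped.
Row 7: chart row 1, RS - tile across columns 1-15 and work as-is.

== ROWS AS WORKED ==
P P K P / P P K P / P P K P /
K P P / P K P P / P K P P / P
P P K P / P P K P / P P K P /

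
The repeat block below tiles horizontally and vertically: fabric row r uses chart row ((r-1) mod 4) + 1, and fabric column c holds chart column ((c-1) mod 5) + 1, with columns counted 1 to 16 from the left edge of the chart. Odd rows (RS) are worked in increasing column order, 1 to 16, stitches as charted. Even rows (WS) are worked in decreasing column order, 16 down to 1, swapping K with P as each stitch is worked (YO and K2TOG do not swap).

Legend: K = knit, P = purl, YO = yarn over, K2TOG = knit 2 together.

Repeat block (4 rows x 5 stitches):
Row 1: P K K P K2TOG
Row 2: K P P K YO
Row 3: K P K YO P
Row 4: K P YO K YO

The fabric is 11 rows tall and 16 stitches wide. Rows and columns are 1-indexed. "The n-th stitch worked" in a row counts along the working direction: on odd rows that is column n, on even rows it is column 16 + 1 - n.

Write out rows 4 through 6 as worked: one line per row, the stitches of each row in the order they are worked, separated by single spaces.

Result:
P YO P YO K P YO P YO K P YO P YO K P
P K K P K2TOG P K K P K2TOG P K K P K2TOG P
P YO P K K P YO P K K P YO P K K P

Derivation:
Row 4: chart row 4, WS - tiled (columns 1-16): K P YO K YO K P YO K YO K P YO K YO K; work from column 16 back to 1 with K<->P swapped.
Row 5: chart row 1, RS - tile across columns 1-16 and work as-is.
Row 6: chart row 2, WS - tiled (columns 1-16): K P P K YO K P P K YO K P P K YO K; work from column 16 back to 1 with K<->P swapped.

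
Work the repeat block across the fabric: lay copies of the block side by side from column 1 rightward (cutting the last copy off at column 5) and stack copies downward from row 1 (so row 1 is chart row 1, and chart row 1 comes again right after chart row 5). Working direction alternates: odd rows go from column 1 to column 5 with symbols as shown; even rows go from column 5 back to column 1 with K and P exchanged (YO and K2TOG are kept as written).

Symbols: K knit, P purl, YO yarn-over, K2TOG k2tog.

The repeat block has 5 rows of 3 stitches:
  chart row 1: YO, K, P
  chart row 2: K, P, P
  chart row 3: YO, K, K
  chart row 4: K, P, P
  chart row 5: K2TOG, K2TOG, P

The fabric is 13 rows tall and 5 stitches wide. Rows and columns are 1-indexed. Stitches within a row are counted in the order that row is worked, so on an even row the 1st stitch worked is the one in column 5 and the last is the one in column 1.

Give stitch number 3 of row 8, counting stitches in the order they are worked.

For row 8: chart row = ((8-1) mod 5) + 1 = 3; this is a WS (even) row.
Chart row 3 tiled across columns 1-5: YO K K YO K
WS: work from column 5 back to column 1 (reverse the tiled row), swapping K<->P (YO and K2TOG unchanged).
Row 8 as worked: P YO P P YO
Stitch 3 in working order -> P

Stitch:
P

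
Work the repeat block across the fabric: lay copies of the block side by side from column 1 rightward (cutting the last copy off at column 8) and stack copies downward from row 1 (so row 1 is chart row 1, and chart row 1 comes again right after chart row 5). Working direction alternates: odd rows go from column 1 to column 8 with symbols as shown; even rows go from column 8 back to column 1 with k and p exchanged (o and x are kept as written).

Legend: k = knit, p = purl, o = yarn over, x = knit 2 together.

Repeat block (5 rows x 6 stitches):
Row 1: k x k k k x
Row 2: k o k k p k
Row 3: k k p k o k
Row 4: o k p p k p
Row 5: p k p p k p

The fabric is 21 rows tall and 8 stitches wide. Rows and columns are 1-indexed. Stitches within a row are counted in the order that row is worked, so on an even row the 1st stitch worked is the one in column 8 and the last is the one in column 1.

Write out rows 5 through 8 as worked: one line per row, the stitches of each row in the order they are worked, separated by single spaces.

Row 5: chart row 5, RS - tile across columns 1-8 and work as-is.
Row 6: chart row 1, WS - tiled (columns 1-8): k x k k k x k x; work from column 8 back to 1 with k<->p swapped.
Row 7: chart row 2, RS - tile across columns 1-8 and work as-is.
Row 8: chart row 3, WS - tiled (columns 1-8): k k p k o k k k; work from column 8 back to 1 with k<->p swapped.

Result:
p k p p k p p k
x p x p p p x p
k o k k p k k o
p p p o p k p p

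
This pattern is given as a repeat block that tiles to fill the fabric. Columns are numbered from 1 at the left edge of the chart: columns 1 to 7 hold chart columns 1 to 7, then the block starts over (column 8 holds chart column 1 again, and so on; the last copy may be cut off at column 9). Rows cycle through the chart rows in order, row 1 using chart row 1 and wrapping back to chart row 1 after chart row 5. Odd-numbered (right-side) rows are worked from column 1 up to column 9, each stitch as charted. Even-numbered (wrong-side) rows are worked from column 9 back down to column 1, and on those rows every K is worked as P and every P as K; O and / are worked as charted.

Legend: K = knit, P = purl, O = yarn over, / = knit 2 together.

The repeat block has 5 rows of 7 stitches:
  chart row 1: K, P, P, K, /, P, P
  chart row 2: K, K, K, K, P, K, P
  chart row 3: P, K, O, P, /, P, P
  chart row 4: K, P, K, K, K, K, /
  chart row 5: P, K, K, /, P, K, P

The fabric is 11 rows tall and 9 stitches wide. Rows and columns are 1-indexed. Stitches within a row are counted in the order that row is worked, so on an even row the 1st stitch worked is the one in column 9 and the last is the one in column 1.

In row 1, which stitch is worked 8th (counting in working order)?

Row 1 uses chart row ((1-1) mod 5)+1 = 1. Row 1 is odd, so RS.
Chart row 1 tiled across columns 1-9: K P P K / P P K P
RS: work column 1 to column 9, symbols as charted — the tiled row is the row as worked.
The 8th stitch worked is K.

Stitch:
K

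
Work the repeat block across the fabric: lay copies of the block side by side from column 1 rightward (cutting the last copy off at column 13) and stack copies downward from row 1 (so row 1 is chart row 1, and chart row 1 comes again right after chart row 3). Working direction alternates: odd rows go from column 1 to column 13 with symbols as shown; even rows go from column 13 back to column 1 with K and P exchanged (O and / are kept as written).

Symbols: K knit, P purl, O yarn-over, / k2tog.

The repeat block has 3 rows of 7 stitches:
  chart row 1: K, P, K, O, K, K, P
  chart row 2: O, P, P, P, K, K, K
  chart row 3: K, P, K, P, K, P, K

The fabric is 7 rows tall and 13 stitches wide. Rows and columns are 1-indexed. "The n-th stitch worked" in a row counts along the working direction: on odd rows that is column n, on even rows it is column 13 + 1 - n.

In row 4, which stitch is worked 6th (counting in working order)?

Result:
P

Derivation:
Row 4: (4-1) mod 3 = 0, so use chart row 1. Even row -> WS.
Chart row 1 tiled across columns 1-13: K P K O K K P K P K O K K
Wrong side: read the tiled row from column 13 down to 1 and exchange K with P (leave O, /).
Row 4 as worked: P P O P K P K P P O P K P
Counting 6 along the worked row gives P.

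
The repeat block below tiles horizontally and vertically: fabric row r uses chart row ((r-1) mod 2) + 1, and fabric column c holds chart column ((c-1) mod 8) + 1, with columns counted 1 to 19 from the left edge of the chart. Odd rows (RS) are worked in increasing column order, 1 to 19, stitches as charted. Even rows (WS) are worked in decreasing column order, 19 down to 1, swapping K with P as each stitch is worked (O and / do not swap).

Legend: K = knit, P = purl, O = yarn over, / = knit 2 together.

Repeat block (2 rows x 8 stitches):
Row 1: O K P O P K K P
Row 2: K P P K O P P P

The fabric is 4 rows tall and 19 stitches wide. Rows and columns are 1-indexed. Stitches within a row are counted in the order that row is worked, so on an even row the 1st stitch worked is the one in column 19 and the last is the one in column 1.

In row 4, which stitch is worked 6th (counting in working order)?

Row 4: (4-1) mod 2 = 1, so use chart row 2. Even row -> WS.
Chart row 2 tiled across columns 1-19: K P P K O P P P K P P K O P P P K P P
Wrong side: read the tiled row from column 19 down to 1 and exchange K with P (leave O, /).
Row 4 as worked: K K P K K K O P K K P K K K O P K K P
Stitch 6 in working order -> K

Result:
K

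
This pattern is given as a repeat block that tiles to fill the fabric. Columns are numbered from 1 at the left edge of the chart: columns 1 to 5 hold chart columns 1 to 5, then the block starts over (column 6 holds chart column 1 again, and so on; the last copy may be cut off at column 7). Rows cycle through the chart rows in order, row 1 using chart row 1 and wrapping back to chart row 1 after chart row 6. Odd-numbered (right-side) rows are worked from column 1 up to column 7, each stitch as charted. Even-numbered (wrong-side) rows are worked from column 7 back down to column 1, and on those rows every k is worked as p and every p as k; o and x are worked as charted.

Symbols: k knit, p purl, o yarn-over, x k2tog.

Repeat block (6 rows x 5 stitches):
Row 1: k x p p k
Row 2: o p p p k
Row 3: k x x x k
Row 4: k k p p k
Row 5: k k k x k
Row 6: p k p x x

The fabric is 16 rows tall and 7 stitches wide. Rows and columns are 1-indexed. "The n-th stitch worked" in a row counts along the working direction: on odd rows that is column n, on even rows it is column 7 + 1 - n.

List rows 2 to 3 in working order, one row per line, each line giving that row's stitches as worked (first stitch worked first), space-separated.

Row 2: chart row 2, WS - tiled (columns 1-7): o p p p k o p; work from column 7 back to 1 with k<->p swapped.
Row 3: chart row 3, RS - tile across columns 1-7 and work as-is.

== ROWS AS WORKED ==
k o p k k k o
k x x x k k x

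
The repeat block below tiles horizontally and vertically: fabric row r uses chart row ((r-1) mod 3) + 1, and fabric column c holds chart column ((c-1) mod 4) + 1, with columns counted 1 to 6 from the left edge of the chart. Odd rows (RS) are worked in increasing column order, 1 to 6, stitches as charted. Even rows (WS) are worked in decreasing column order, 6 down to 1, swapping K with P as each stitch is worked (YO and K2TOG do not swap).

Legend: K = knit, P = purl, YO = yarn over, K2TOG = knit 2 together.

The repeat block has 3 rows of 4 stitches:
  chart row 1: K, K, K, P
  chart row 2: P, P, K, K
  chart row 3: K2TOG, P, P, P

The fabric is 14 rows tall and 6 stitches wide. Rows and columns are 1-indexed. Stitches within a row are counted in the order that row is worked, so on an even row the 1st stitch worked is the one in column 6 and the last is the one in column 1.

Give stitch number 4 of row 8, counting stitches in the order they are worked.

For row 8: chart row = ((8-1) mod 3) + 1 = 2; this is a WS (even) row.
Chart row 2 tiled across columns 1-6: P P K K P P
WS row: flip the tiled sequence (start at column 6) and apply K<->P; YO and K2TOG stay.
Row 8 as worked: K K P P K K
Stitch 4 in working order -> P

== STITCH ==
P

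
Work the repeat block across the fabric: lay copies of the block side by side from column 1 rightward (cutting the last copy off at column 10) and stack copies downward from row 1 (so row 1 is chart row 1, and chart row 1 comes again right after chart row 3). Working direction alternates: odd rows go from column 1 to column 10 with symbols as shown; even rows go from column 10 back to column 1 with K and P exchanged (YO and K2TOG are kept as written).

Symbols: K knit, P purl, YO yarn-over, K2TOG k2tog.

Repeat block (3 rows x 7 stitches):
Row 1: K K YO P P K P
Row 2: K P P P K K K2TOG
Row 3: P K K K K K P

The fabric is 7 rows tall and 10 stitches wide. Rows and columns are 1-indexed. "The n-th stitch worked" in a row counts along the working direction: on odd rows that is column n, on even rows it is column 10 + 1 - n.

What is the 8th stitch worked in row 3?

Row 3 uses chart row ((3-1) mod 3)+1 = 3. Row 3 is odd, so RS.
Chart row 3 tiled across columns 1-10: P K K K K K P P K K
Right side: take the tiled row as-is (worked left to right from column 1).
The 8th stitch worked is P.

== STITCH ==
P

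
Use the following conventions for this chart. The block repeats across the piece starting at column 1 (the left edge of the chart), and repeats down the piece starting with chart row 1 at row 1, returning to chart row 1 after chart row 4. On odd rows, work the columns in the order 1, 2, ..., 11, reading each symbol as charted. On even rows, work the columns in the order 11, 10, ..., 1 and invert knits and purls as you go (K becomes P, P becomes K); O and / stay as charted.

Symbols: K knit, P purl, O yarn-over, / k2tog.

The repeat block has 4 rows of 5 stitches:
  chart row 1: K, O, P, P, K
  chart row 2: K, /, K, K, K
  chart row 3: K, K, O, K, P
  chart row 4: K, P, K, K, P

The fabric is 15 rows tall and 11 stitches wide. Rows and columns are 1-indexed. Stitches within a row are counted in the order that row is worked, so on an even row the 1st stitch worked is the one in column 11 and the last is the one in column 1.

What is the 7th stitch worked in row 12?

== STITCH ==
K

Derivation:
For row 12: chart row = ((12-1) mod 4) + 1 = 4; this is a WS (even) row.
Chart row 4 tiled across columns 1-11: K P K K P K P K K P K
Wrong side: read the tiled row from column 11 down to 1 and exchange K with P (leave O, /).
Row 12 as worked: P K P P K P K P P K P
The 7th stitch worked is K.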